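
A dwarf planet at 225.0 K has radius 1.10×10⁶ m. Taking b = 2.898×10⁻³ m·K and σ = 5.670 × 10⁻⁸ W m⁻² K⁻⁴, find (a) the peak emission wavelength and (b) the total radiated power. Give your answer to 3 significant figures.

λ_max ≈ 12.9 μm; P ≈ 2.21×10¹⁵ W

(a) λ_max = b/T = 2.898×10⁻³/225.0 = 1.288×10⁻⁵ m = 12.9 μm.
Surface area A = 4πR² = 4π(1.10×10⁶ m)² = 1.52053×10¹³ m².
(b) P = σAT⁴ = 5.670×10⁻⁸×1.52053×10¹³×(225.0)⁴ = 2.21×10¹⁵ W.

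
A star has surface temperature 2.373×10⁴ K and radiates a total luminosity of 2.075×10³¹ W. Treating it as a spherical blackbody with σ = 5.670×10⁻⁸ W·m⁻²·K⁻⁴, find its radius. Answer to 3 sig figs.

L = 4πR²σT⁴ ⇒ R = √(L/(4πσT⁴)).
σT⁴ = 1.79794×10¹⁰ W/m², so R = √(2.075×10³¹/(4π×1.79794×10¹⁰)) = 9.58×10⁹ m.

R ≈ 9.58×10⁹ m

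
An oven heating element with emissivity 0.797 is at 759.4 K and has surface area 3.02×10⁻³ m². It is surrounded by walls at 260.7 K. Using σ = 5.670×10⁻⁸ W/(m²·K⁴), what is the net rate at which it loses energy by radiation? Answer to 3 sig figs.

Net loss ≈ 44.8 W

Area A = 3.02×10⁻³ m².
Net radiated power P_net = εσA(T⁴ − T₀⁴) = 0.797×5.670×10⁻⁸×3.02×10⁻³×(759.4⁴ − 260.7⁴).
T⁴ − T₀⁴ = 3.32569×10¹¹ − 4.61917×10⁹ = 3.27950×10¹¹ K⁴, so P_net = 44.8 W.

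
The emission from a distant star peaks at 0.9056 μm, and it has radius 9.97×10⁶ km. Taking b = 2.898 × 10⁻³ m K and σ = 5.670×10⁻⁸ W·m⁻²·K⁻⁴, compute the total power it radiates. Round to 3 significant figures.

P ≈ 7.43×10²⁷ W

Wien's law: T = b/λ_max = 2.898×10⁻³/9.056×10⁻⁷ = 3200.09 K.
Surface area A = 4πR² = 4π(9.97×10⁹ m)² = 1.24911×10²¹ m².
Then P = σAT⁴ = 5.670×10⁻⁸×1.24911×10²¹×(3200.09)⁴ = 7.43×10²⁷ W.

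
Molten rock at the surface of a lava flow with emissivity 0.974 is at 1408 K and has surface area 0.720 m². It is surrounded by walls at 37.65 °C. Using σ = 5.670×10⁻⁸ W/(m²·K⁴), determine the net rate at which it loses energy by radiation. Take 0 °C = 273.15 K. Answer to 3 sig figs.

Net loss ≈ 1.56×10⁵ W

Surroundings: T = 37.65 °C + 273.15 = 310.80 K.
Area A = 0.720 m².
Net radiated power P_net = εσA(T⁴ − T₀⁴) = 0.974×5.670×10⁻⁸×0.720×(1408⁴ − 310.80⁴).
T⁴ − T₀⁴ = 3.93016×10¹² − 9.33091×10⁹ = 3.92083×10¹² K⁴, so P_net = 1.56×10⁵ W.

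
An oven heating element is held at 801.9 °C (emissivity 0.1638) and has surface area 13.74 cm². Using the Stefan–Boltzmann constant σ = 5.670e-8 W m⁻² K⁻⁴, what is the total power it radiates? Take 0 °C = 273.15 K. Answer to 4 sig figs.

P ≈ 17.05 W

T = 801.9 °C + 273.15 = 1075.05 K.
Area A = 13.74 cm² = 1.374×10⁻³ m².
P = εσAT⁴ = 0.1638 × 5.670×10⁻⁸ × 1.374×10⁻³ × (1075.05)⁴ = 17.05 W.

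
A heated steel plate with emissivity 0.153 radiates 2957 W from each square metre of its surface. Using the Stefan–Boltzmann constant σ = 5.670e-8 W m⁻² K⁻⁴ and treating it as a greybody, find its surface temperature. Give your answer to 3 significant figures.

T ≈ 764 K

I = εσT⁴, so T = (I/εσ)^(1/4) = (2957/(0.153×5.670×10⁻⁸))^(1/4) = 764 K.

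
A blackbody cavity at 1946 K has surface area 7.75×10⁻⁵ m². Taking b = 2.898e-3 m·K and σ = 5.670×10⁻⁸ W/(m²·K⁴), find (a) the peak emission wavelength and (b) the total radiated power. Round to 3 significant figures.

(a) λ_max = b/T = 2.898×10⁻³/1946 = 1.489×10⁻⁶ m = 1.49 μm.
Area A = 7.75×10⁻⁵ m².
(b) P = σAT⁴ = 5.670×10⁻⁸×7.75×10⁻⁵×(1946)⁴ = 63.0 W.

λ_max ≈ 1.49 μm; P ≈ 63.0 W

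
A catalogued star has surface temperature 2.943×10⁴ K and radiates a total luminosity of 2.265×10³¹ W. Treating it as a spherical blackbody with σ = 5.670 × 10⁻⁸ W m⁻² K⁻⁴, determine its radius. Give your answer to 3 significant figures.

R ≈ 6.51×10⁹ m

L = 4πR²σT⁴ ⇒ R = √(L/(4πσT⁴)).
σT⁴ = 4.25348×10¹⁰ W/m², so R = √(2.265×10³¹/(4π×4.25348×10¹⁰)) = 6.51×10⁹ m.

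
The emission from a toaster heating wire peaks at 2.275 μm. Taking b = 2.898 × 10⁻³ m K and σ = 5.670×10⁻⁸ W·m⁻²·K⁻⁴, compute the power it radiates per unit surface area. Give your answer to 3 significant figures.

Wien's law: T = b/λ_max = 2.898×10⁻³/2.275×10⁻⁶ = 1273.85 K.
Then I = σT⁴ = 5.670×10⁻⁸×(1273.85)⁴ = 1.49×10⁵ W/m².

I ≈ 1.49×10⁵ W/m²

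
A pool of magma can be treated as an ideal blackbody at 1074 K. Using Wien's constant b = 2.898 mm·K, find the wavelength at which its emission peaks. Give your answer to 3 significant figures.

Wien's displacement law: λ_max = b/T = (2.898×10⁻³ m·K)/(1074 K) = 2.698×10⁻⁶ m.
That is 2.70 μm, in the infrared range.

λ_max ≈ 2.70 μm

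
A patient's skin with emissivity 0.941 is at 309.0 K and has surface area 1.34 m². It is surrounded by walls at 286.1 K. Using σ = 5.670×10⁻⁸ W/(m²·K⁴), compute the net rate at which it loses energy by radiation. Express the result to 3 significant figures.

Area A = 1.34 m².
Net radiated power P_net = εσA(T⁴ − T₀⁴) = 0.941×5.670×10⁻⁸×1.34×(309.0⁴ − 286.1⁴).
T⁴ − T₀⁴ = 9.11662×10⁹ − 6.69995×10⁹ = 2.41667×10⁹ K⁴, so P_net = 173 W.

Net loss ≈ 173 W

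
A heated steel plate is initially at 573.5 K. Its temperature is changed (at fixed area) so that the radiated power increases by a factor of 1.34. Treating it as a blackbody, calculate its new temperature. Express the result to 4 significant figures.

P ∝ T⁴, so T₂/T₁ = (P₂/P₁)^(1/4) = (1.34)^(1/4) = 1.07591.
T₂ = 573.5 × 1.07591 = 617.0 K.

T₂ ≈ 617.0 K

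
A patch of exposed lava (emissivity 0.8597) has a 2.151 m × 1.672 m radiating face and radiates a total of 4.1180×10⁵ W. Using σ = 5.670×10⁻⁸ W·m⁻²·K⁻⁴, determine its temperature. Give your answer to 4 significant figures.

T ≈ 1238 K

Area A = 2.151 × 1.672 = 3.59647 m².
P = εσAT⁴ ⇒ T = (P/(εσA))^(1/4) = (4.1180×10⁵/(0.8597×5.670×10⁻⁸×3.59647))^(1/4) = 1238 K.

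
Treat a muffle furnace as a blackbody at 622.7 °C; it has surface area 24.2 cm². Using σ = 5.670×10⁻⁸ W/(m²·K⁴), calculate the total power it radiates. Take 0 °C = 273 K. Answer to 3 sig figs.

P ≈ 88.3 W

T = 622.7 °C + 273 = 895.7 K.
Area A = 24.2 cm² = 2.42×10⁻³ m².
P = σAT⁴ = 5.670×10⁻⁸ × 2.42×10⁻³ × (895.7)⁴ = 88.3 W.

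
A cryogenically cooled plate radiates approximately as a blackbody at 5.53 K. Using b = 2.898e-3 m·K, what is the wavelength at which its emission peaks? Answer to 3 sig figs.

Wien's displacement law: λ_max = b/T = (2.898×10⁻³ m·K)/(5.53 K) = 5.241×10⁻⁴ m.
That is 5.24×10⁻⁴ m, in the infrared range.

λ_max ≈ 5.24×10⁻⁴ m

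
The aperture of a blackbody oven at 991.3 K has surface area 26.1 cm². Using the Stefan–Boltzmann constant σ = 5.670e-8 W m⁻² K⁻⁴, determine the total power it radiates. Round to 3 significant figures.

P ≈ 143 W

Area A = 26.1 cm² = 2.61×10⁻³ m².
P = σAT⁴ = 5.670×10⁻⁸ × 2.61×10⁻³ × (991.3)⁴ = 143 W.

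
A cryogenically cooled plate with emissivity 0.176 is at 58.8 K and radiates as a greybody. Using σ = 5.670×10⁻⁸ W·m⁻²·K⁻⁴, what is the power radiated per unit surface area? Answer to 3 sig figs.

Stefan–Boltzmann: I = εσT⁴ = 0.176 × 5.670×10⁻⁸ × (58.8)⁴ = 0.119 W/m².

I ≈ 0.119 W/m²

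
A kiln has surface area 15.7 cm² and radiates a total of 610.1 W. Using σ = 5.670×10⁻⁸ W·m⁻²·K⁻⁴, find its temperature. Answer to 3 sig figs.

Area A = 15.7 cm² = 1.57×10⁻³ m².
P = σAT⁴ ⇒ T = (P/(σA))^(1/4) = (610.1/(5.670×10⁻⁸×1.57×10⁻³))^(1/4) = 1.62×10³ K.

T ≈ 1.62×10³ K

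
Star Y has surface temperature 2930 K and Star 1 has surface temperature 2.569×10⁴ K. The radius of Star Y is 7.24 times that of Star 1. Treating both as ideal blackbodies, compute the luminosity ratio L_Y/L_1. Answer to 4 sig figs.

L ∝ R²T⁴, so L_Y/L_1 = (R_Y/R_1)²(T_Y/T_1)⁴ = (7.24)² × (2930/2.569×10⁴)⁴ = 52.4176 × 1.69205×10⁻⁴ = 8.869×10⁻³.

L_Y/L_1 ≈ 8.869×10⁻³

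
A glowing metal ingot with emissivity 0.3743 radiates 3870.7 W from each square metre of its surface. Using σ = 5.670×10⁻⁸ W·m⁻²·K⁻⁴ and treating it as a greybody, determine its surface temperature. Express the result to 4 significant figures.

T ≈ 653.5 K

I = εσT⁴, so T = (I/εσ)^(1/4) = (3870.7/(0.3743×5.670×10⁻⁸))^(1/4) = 653.5 K.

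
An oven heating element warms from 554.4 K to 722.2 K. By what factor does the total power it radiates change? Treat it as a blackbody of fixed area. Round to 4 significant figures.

P₂/P₁ ≈ 2.880

P ∝ T⁴, so P₂/P₁ = (T₂/T₁)⁴ = (722.2/554.4)⁴ = (1.30267)⁴ = 2.880.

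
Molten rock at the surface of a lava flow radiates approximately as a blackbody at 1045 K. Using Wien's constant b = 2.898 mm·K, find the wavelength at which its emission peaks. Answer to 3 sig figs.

Wien's displacement law: λ_max = b/T = (2.898×10⁻³ m·K)/(1045 K) = 2.773×10⁻⁶ m.
That is 2.77×10³ nm, in the infrared range.

λ_max ≈ 2.77×10³ nm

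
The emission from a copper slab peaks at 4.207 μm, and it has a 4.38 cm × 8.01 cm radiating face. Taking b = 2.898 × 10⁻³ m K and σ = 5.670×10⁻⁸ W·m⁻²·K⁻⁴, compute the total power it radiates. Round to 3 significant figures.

Wien's law: T = b/λ_max = 2.898×10⁻³/4.207×10⁻⁶ = 688.852 K.
Area A = 0.0438 × 0.0801 = 3.50838×10⁻³ m².
Then P = σAT⁴ = 5.670×10⁻⁸×3.50838×10⁻³×(688.852)⁴ = 44.8 W.

P ≈ 44.8 W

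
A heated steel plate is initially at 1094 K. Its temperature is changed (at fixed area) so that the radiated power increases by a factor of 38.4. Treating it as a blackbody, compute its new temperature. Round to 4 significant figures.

P ∝ T⁴, so T₂/T₁ = (P₂/P₁)^(1/4) = (38.4)^(1/4) = 2.48933.
T₂ = 1094 × 2.48933 = 2723 K.

T₂ ≈ 2723 K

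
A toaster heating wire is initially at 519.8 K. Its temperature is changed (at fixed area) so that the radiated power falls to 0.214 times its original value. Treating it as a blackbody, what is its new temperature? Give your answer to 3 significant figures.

T₂ ≈ 354 K

P ∝ T⁴, so T₂/T₁ = (P₂/P₁)^(1/4) = (0.214)^(1/4) = 0.680148.
T₂ = 519.8 × 0.680148 = 354 K.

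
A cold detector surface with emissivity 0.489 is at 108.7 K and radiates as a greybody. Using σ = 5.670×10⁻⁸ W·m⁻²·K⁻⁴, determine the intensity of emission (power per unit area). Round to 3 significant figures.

Stefan–Boltzmann: I = εσT⁴ = 0.489 × 5.670×10⁻⁸ × (108.7)⁴ = 3.87 W/m².

I ≈ 3.87 W/m²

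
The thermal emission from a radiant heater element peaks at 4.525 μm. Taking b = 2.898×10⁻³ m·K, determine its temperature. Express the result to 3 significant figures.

Wien's law gives T = b/λ_max = (2.898×10⁻³ m·K)/(4.525×10⁻⁶ m) = 640 K.

T ≈ 640 K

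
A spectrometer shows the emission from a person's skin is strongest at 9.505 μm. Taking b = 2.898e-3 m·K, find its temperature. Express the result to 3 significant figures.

T ≈ 305 K

Wien's law gives T = b/λ_max = (2.898×10⁻³ m·K)/(9.505×10⁻⁶ m) = 305 K.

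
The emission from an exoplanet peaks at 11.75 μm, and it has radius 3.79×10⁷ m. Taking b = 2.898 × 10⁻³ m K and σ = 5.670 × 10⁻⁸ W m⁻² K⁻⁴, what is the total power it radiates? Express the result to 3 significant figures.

P ≈ 3.79×10¹⁸ W

Wien's law: T = b/λ_max = 2.898×10⁻³/1.175×10⁻⁵ = 246.638 K.
Surface area A = 4πR² = 4π(3.79×10⁷ m)² = 1.80505×10¹⁶ m².
Then P = σAT⁴ = 5.670×10⁻⁸×1.80505×10¹⁶×(246.638)⁴ = 3.79×10¹⁸ W.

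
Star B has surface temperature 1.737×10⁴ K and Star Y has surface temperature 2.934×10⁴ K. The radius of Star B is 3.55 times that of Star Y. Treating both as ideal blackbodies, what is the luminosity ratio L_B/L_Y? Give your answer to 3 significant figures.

L ∝ R²T⁴, so L_B/L_Y = (R_B/R_Y)²(T_B/T_Y)⁴ = (3.55)² × (1.737×10⁴/2.934×10⁴)⁴ = 12.6025 × 0.122845 = 1.55.

L_B/L_Y ≈ 1.55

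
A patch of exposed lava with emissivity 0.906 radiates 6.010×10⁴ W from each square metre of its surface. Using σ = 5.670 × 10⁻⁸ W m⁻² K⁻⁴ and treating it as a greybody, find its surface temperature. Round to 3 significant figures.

T ≈ 1.04×10³ K

I = εσT⁴, so T = (I/εσ)^(1/4) = (6.010×10⁴/(0.906×5.670×10⁻⁸))^(1/4) = 1.04×10³ K.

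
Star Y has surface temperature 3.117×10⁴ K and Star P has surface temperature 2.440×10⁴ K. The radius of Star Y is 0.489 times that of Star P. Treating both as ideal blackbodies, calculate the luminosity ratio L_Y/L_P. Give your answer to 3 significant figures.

L_Y/L_P ≈ 0.637

L ∝ R²T⁴, so L_Y/L_P = (R_Y/R_P)²(T_Y/T_P)⁴ = (0.489)² × (3.117×10⁴/2.440×10⁴)⁴ = 0.239121 × 2.66310 = 0.637.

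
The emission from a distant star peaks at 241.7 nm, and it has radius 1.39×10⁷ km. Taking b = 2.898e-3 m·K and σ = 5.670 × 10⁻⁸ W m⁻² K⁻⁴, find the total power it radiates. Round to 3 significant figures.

Wien's law: T = b/λ_max = 2.898×10⁻³/2.417×10⁻⁷ = 11990.1 K.
Surface area A = 4πR² = 4π(1.39×10¹⁰ m)² = 2.42795×10²¹ m².
Then P = σAT⁴ = 5.670×10⁻⁸×2.42795×10²¹×(11990.1)⁴ = 2.85×10³⁰ W.

P ≈ 2.85×10³⁰ W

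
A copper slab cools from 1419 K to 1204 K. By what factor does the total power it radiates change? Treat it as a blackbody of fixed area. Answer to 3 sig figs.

P ∝ T⁴, so P₂/P₁ = (T₂/T₁)⁴ = (1204/1419)⁴ = (0.848485)⁴ = 0.518.

P₂/P₁ ≈ 0.518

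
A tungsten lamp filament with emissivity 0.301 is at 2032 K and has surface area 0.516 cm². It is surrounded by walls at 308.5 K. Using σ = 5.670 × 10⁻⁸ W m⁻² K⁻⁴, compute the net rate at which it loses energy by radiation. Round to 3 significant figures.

Area A = 0.516 cm² = 5.16×10⁻⁵ m².
Net radiated power P_net = εσA(T⁴ − T₀⁴) = 0.301×5.670×10⁻⁸×5.16×10⁻⁵×(2032⁴ − 308.5⁴).
T⁴ − T₀⁴ = 1.70488×10¹³ − 9.05776×10⁹ = 1.70397×10¹³ K⁴, so P_net = 15.0 W.

Net loss ≈ 15.0 W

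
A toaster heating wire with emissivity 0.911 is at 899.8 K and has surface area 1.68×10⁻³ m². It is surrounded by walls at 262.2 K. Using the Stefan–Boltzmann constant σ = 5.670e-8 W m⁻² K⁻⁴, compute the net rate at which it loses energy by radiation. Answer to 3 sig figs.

Net loss ≈ 56.5 W

Area A = 1.68×10⁻³ m².
Net radiated power P_net = εσA(T⁴ − T₀⁴) = 0.911×5.670×10⁻⁸×1.68×10⁻³×(899.8⁴ − 262.2⁴).
T⁴ − T₀⁴ = 6.55517×10¹¹ − 4.72640×10⁹ = 6.50791×10¹¹ K⁴, so P_net = 56.5 W.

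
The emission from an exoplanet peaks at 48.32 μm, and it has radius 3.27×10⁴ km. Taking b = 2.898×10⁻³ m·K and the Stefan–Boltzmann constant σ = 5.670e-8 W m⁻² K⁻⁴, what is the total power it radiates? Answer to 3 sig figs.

Wien's law: T = b/λ_max = 2.898×10⁻³/4.832×10⁻⁵ = 59.9752 K.
Surface area A = 4πR² = 4π(3.27×10⁷ m)² = 1.34371×10¹⁶ m².
Then P = σAT⁴ = 5.670×10⁻⁸×1.34371×10¹⁶×(59.9752)⁴ = 9.86×10¹⁵ W.

P ≈ 9.86×10¹⁵ W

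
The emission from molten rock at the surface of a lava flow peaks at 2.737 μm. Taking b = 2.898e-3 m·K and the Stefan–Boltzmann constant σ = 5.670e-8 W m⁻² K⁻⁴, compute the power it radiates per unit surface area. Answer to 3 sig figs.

I ≈ 7.13×10⁴ W/m²

Wien's law: T = b/λ_max = 2.898×10⁻³/2.737×10⁻⁶ = 1058.82 K.
Then I = σT⁴ = 5.670×10⁻⁸×(1058.82)⁴ = 7.13×10⁴ W/m².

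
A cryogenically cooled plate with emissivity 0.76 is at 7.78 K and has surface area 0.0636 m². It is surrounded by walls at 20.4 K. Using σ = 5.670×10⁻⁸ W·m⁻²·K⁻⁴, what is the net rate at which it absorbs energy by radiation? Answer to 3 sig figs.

Area A = 0.0636 m².
Net radiated power P_net = εσA(T⁴ − T₀⁴) = 0.76×5.670×10⁻⁸×0.0636×(7.78⁴ − 20.4⁴).
T⁴ − T₀⁴ = 3663.69 − 1.73189×10⁵ = -1.69525×10⁵ K⁴, so P_net = -4.65×10⁻⁴ W — negative, meaning a net gain of 4.65×10⁻⁴ W.

Net gain ≈ 4.65×10⁻⁴ W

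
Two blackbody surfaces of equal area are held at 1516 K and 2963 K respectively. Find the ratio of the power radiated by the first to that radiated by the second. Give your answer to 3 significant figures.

With equal areas, P₁/P₂ = (T₁/T₂)⁴ = (1516/2963)⁴ = 0.0685.

P₁/P₂ ≈ 0.0685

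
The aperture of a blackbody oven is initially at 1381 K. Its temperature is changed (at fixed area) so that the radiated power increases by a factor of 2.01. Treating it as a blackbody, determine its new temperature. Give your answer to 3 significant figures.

P ∝ T⁴, so T₂/T₁ = (P₂/P₁)^(1/4) = (2.01)^(1/4) = 1.19069.
T₂ = 1381 × 1.19069 = 1.64×10³ K.

T₂ ≈ 1.64×10³ K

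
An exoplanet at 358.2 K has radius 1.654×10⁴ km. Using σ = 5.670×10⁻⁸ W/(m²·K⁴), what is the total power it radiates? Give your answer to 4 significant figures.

P ≈ 3.209×10¹⁸ W

Surface area A = 4πR² = 4π(1.654×10⁷ m)² = 3.43780×10¹⁵ m².
P = σAT⁴ = 5.670×10⁻⁸ × 3.43780×10¹⁵ × (358.2)⁴ = 3.209×10¹⁸ W.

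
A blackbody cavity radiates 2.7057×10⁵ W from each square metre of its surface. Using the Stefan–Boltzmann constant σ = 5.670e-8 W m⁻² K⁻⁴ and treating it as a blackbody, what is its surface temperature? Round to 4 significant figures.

T ≈ 1478 K

I = σT⁴, so T = (I/σ)^(1/4) = (2.7057×10⁵/(5.670×10⁻⁸))^(1/4) = 1478 K.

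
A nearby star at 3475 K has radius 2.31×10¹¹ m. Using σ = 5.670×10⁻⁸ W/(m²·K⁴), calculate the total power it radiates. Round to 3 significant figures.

P ≈ 5.54×10³⁰ W

Surface area A = 4πR² = 4π(2.31×10¹¹ m)² = 6.70554×10²³ m².
P = σAT⁴ = 5.670×10⁻⁸ × 6.70554×10²³ × (3475)⁴ = 5.54×10³⁰ W.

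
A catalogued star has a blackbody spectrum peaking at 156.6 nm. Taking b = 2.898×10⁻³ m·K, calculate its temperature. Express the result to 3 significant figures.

T ≈ 1.85×10⁴ K

Wien's law gives T = b/λ_max = (2.898×10⁻³ m·K)/(1.566×10⁻⁷ m) = 1.85×10⁴ K.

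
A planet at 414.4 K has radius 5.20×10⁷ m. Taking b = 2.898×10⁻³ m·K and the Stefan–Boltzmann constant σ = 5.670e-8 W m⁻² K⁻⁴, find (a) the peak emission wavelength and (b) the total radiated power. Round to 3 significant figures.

(a) λ_max = b/T = 2.898×10⁻³/414.4 = 6.993×10⁻⁶ m = 6.99 μm.
Surface area A = 4πR² = 4π(5.20×10⁷ m)² = 3.39795×10¹⁶ m².
(b) P = σAT⁴ = 5.670×10⁻⁸×3.39795×10¹⁶×(414.4)⁴ = 5.68×10¹⁹ W.

λ_max ≈ 6.99 μm; P ≈ 5.68×10¹⁹ W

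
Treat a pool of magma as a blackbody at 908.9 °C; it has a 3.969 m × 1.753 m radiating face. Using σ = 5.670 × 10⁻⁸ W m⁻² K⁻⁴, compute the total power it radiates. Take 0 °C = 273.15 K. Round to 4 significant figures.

P ≈ 7.702×10⁵ W

T = 908.9 °C + 273.15 = 1182.05 K.
Area A = 3.969 × 1.753 = 6.95766 m².
P = σAT⁴ = 5.670×10⁻⁸ × 6.95766 × (1182.05)⁴ = 7.702×10⁵ W.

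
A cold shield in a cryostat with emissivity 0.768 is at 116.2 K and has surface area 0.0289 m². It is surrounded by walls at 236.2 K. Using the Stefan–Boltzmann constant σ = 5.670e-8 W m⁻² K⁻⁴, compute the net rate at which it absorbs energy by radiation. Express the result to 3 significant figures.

Area A = 0.0289 m².
Net radiated power P_net = εσA(T⁴ − T₀⁴) = 0.768×5.670×10⁻⁸×0.0289×(116.2⁴ − 236.2⁴).
T⁴ − T₀⁴ = 1.82316×10⁸ − 3.11257×10⁹ = -2.93025×10⁹ K⁴, so P_net = -3.69 W — negative, meaning a net gain of 3.69 W.

Net gain ≈ 3.69 W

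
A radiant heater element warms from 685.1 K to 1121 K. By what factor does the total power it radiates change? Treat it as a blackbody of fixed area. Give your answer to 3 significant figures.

P₂/P₁ ≈ 7.17

P ∝ T⁴, so P₂/P₁ = (T₂/T₁)⁴ = (1121/685.1)⁴ = (1.63626)⁴ = 7.17.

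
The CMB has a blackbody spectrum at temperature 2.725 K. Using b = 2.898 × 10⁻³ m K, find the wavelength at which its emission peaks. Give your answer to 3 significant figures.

λ_max ≈ 1.06 mm

Wien's displacement law: λ_max = b/T = (2.898×10⁻³ m·K)/(2.725 K) = 1.063×10⁻³ m.
That is 1.06 mm, in the microwave range.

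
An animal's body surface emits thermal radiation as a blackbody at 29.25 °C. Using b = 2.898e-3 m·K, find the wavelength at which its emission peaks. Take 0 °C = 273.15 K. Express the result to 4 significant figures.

T = 29.25 °C + 273.15 = 302.40 K.
Wien's displacement law: λ_max = b/T = (2.898×10⁻³ m·K)/(302.40 K) = 9.5833×10⁻⁶ m.
That is 9.583 μm, in the infrared range.

λ_max ≈ 9.583 μm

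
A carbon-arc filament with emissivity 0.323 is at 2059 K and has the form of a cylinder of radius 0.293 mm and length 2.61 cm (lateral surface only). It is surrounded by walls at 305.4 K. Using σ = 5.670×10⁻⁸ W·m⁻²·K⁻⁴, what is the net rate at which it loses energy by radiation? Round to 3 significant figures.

Lateral area A = 2πrL = 2π×2.93×10⁻⁴×0.0261 = 4.80494×10⁻⁵ m².
Net radiated power P_net = εσA(T⁴ − T₀⁴) = 0.323×5.670×10⁻⁸×4.80494×10⁻⁵×(2059⁴ − 305.4⁴).
T⁴ − T₀⁴ = 1.79732×10¹³ − 8.69914×10⁹ = 1.79645×10¹³ K⁴, so P_net = 15.8 W.

Net loss ≈ 15.8 W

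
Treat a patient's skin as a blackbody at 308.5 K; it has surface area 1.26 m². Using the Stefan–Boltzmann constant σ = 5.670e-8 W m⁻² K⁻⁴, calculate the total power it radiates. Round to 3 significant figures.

P ≈ 647 W

Area A = 1.26 m².
P = σAT⁴ = 5.670×10⁻⁸ × 1.26 × (308.5)⁴ = 647 W.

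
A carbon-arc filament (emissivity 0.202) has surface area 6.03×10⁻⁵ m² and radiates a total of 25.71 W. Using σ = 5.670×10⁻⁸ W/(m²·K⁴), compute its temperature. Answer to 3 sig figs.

T ≈ 2.47×10³ K

Area A = 6.03×10⁻⁵ m².
P = εσAT⁴ ⇒ T = (P/(εσA))^(1/4) = (25.71/(0.202×5.670×10⁻⁸×6.03×10⁻⁵))^(1/4) = 2.47×10³ K.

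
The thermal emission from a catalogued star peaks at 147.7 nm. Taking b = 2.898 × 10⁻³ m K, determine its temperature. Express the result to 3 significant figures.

Wien's law gives T = b/λ_max = (2.898×10⁻³ m·K)/(1.477×10⁻⁷ m) = 1.96×10⁴ K.

T ≈ 1.96×10⁴ K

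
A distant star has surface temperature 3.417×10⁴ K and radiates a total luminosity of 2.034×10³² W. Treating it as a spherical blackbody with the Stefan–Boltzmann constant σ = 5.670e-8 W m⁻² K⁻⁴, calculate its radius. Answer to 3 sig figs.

L = 4πR²σT⁴ ⇒ R = √(L/(4πσT⁴)).
σT⁴ = 7.72971×10¹⁰ W/m², so R = √(2.034×10³²/(4π×7.72971×10¹⁰)) = 1.45×10¹⁰ m.

R ≈ 1.45×10¹⁰ m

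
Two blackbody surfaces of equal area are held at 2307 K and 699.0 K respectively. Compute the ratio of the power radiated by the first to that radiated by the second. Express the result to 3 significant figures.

P₁/P₂ ≈ 119

With equal areas, P₁/P₂ = (T₁/T₂)⁴ = (2307/699.0)⁴ = 119.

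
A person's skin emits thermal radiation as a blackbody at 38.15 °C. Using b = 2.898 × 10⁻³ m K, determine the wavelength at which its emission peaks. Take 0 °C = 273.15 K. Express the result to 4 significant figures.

T = 38.15 °C + 273.15 = 311.30 K.
Wien's displacement law: λ_max = b/T = (2.898×10⁻³ m·K)/(311.30 K) = 9.3093×10⁻⁶ m.
That is 9.309 μm, in the infrared range.

λ_max ≈ 9.309 μm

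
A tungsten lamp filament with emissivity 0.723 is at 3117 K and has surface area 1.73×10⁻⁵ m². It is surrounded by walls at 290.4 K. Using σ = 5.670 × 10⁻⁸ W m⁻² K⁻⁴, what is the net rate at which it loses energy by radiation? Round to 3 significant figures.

Net loss ≈ 66.9 W

Area A = 1.73×10⁻⁵ m².
Net radiated power P_net = εσA(T⁴ − T₀⁴) = 0.723×5.670×10⁻⁸×1.73×10⁻⁵×(3117⁴ − 290.4⁴).
T⁴ − T₀⁴ = 9.43946×10¹³ − 7.11191×10⁹ = 9.43875×10¹³ K⁴, so P_net = 66.9 W.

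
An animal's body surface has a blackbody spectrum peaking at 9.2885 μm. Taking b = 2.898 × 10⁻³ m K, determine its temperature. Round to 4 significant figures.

T ≈ 312.0 K

Wien's law gives T = b/λ_max = (2.898×10⁻³ m·K)/(9.2885×10⁻⁶ m) = 312.0 K.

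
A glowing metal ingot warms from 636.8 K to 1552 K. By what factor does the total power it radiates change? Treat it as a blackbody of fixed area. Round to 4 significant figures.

P₂/P₁ ≈ 35.28

P ∝ T⁴, so P₂/P₁ = (T₂/T₁)⁴ = (1552/636.8)⁴ = (2.43719)⁴ = 35.28.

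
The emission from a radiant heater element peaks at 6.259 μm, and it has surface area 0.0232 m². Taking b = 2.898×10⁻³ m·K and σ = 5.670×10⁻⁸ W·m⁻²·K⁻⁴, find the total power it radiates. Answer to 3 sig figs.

Wien's law: T = b/λ_max = 2.898×10⁻³/6.259×10⁻⁶ = 463.013 K.
Area A = 0.0232 m².
Then P = σAT⁴ = 5.670×10⁻⁸×0.0232×(463.013)⁴ = 60.5 W.

P ≈ 60.5 W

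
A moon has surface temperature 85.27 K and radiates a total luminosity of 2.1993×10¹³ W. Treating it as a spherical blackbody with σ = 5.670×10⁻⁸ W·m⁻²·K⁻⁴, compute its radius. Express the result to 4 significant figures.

L = 4πR²σT⁴ ⇒ R = √(L/(4πσT⁴)).
σT⁴ = 2.99756 W/m², so R = √(2.1993×10¹³/(4π×2.99756)) = 7.641×10⁵ m.

R ≈ 7.641×10⁵ m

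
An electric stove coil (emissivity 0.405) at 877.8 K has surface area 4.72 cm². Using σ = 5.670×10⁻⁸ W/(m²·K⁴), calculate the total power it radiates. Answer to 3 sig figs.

P ≈ 6.44 W

Area A = 4.72 cm² = 4.72×10⁻⁴ m².
P = εσAT⁴ = 0.405 × 5.670×10⁻⁸ × 4.72×10⁻⁴ × (877.8)⁴ = 6.44 W.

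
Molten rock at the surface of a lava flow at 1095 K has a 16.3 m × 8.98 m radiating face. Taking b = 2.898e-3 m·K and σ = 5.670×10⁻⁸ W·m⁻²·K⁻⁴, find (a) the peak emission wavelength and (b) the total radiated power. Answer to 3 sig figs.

λ_max ≈ 2.65 μm; P ≈ 1.19×10⁷ W

(a) λ_max = b/T = 2.898×10⁻³/1095 = 2.647×10⁻⁶ m = 2.65 μm.
Area A = 16.3 × 8.98 = 146.374 m².
(b) P = σAT⁴ = 5.670×10⁻⁸×146.374×(1095)⁴ = 1.19×10⁷ W.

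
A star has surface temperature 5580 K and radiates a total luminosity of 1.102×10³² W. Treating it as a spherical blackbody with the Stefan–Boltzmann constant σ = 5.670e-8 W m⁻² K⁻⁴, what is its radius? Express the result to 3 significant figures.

L = 4πR²σT⁴ ⇒ R = √(L/(4πσT⁴)).
σT⁴ = 5.49693×10⁷ W/m², so R = √(1.102×10³²/(4π×5.49693×10⁷)) = 3.99×10¹¹ m.

R ≈ 3.99×10¹¹ m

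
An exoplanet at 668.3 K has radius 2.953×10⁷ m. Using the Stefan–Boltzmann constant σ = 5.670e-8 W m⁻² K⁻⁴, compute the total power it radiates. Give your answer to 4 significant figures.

P ≈ 1.239×10²⁰ W

Surface area A = 4πR² = 4π(2.953×10⁷ m)² = 1.09581×10¹⁶ m².
P = σAT⁴ = 5.670×10⁻⁸ × 1.09581×10¹⁶ × (668.3)⁴ = 1.239×10²⁰ W.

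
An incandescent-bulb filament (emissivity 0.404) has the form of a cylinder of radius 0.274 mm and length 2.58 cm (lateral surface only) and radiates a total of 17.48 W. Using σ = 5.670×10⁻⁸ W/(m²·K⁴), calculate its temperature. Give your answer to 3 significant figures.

Lateral area A = 2πrL = 2π×2.74×10⁻⁴×0.0258 = 4.44171×10⁻⁵ m².
P = εσAT⁴ ⇒ T = (P/(εσA))^(1/4) = (17.48/(0.404×5.670×10⁻⁸×4.44171×10⁻⁵))^(1/4) = 2.04×10³ K.

T ≈ 2.04×10³ K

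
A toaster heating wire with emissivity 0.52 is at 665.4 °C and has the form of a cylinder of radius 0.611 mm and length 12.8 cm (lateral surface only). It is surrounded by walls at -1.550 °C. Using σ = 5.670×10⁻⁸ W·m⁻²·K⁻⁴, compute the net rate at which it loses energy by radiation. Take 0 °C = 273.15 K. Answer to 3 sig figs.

Net loss ≈ 11.2 W

T = 665.4 °C + 273.15 = 938.55 K.
Surroundings: T = -1.550 °C + 273.15 = 271.600 K.
Lateral area A = 2πrL = 2π×6.11×10⁻⁴×0.128 = 4.91395×10⁻⁴ m².
Net radiated power P_net = εσA(T⁴ − T₀⁴) = 0.52×5.670×10⁻⁸×4.91395×10⁻⁴×(938.55⁴ − 271.600⁴).
T⁴ − T₀⁴ = 7.75943×10¹¹ − 5.44151×10⁹ = 7.70501×10¹¹ K⁴, so P_net = 11.2 W.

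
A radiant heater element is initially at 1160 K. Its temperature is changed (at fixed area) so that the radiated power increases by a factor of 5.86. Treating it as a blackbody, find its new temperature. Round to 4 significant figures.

P ∝ T⁴, so T₂/T₁ = (P₂/P₁)^(1/4) = (5.86)^(1/4) = 1.55587.
T₂ = 1160 × 1.55587 = 1805 K.

T₂ ≈ 1805 K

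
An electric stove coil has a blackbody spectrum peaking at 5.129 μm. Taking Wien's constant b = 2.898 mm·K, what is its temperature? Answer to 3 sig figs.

T ≈ 565 K

Wien's law gives T = b/λ_max = (2.898×10⁻³ m·K)/(5.129×10⁻⁶ m) = 565 K.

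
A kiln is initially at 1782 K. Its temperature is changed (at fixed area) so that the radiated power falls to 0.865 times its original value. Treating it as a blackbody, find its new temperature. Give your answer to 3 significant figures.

T₂ ≈ 1.72×10³ K

P ∝ T⁴, so T₂/T₁ = (P₂/P₁)^(1/4) = (0.865)^(1/4) = 0.964393.
T₂ = 1782 × 0.964393 = 1.72×10³ K.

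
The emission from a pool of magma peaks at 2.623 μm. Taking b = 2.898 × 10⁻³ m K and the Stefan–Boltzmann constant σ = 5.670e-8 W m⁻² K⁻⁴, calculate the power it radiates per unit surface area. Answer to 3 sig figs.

Wien's law: T = b/λ_max = 2.898×10⁻³/2.623×10⁻⁶ = 1104.84 K.
Then I = σT⁴ = 5.670×10⁻⁸×(1104.84)⁴ = 8.45×10⁴ W/m².

I ≈ 8.45×10⁴ W/m²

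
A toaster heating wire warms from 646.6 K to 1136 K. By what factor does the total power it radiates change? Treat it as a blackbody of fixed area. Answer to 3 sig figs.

P₂/P₁ ≈ 9.53

P ∝ T⁴, so P₂/P₁ = (T₂/T₁)⁴ = (1136/646.6)⁴ = (1.75688)⁴ = 9.53.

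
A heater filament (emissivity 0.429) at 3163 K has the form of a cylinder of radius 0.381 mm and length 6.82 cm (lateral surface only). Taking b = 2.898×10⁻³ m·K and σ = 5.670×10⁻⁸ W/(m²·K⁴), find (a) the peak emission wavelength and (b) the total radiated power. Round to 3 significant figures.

λ_max ≈ 916 nm; P ≈ 397 W

(a) λ_max = b/T = 2.898×10⁻³/3163 = 9.162×10⁻⁷ m = 916 nm.
Lateral area A = 2πrL = 2π×3.81×10⁻⁴×0.0682 = 1.63264×10⁻⁴ m².
(b) P = εσAT⁴ = 0.429×5.670×10⁻⁸×1.63264×10⁻⁴×(3163)⁴ = 397 W.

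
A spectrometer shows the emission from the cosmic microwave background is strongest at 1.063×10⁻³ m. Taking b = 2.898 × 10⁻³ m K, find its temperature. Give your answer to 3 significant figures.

Wien's law gives T = b/λ_max = (2.898×10⁻³ m·K)/(1.063×10⁻³ m) = 2.73 K.

T ≈ 2.73 K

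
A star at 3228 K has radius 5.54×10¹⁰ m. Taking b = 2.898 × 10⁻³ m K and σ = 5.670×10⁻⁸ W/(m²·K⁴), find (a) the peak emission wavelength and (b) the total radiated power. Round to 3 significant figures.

λ_max ≈ 0.898 μm; P ≈ 2.37×10²⁹ W

(a) λ_max = b/T = 2.898×10⁻³/3228 = 8.978×10⁻⁷ m = 0.898 μm.
Surface area A = 4πR² = 4π(5.54×10¹⁰ m)² = 3.85682×10²² m².
(b) P = σAT⁴ = 5.670×10⁻⁸×3.85682×10²²×(3228)⁴ = 2.37×10²⁹ W.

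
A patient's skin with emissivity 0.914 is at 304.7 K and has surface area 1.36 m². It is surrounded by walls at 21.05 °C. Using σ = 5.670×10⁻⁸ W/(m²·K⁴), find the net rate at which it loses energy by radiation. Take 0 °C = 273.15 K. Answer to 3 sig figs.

Net loss ≈ 79.5 W

Surroundings: T = 21.05 °C + 273.15 = 294.20 K.
Area A = 1.36 m².
Net radiated power P_net = εσA(T⁴ − T₀⁴) = 0.914×5.670×10⁻⁸×1.36×(304.7⁴ − 294.20⁴).
T⁴ − T₀⁴ = 8.61965×10⁹ − 7.49153×10⁹ = 1.12812×10⁹ K⁴, so P_net = 79.5 W.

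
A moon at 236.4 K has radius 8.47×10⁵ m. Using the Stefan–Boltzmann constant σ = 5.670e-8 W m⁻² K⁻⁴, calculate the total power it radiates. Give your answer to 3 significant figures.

Surface area A = 4πR² = 4π(8.47×10⁵ m)² = 9.01523×10¹² m².
P = σAT⁴ = 5.670×10⁻⁸ × 9.01523×10¹² × (236.4)⁴ = 1.60×10¹⁵ W.

P ≈ 1.60×10¹⁵ W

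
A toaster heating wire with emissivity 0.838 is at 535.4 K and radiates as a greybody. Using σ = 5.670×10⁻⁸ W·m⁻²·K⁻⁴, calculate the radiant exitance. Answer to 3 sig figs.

I ≈ 3.90×10³ W/m²

Stefan–Boltzmann: I = εσT⁴ = 0.838 × 5.670×10⁻⁸ × (535.4)⁴ = 3.90×10³ W/m².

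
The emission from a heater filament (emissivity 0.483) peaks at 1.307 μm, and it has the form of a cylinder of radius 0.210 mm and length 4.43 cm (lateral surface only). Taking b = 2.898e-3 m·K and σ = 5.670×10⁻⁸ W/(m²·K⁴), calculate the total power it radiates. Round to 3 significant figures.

Wien's law: T = b/λ_max = 2.898×10⁻³/1.307×10⁻⁶ = 2217.29 K.
Lateral area A = 2πrL = 2π×2.10×10⁻⁴×0.0443 = 5.84525×10⁻⁵ m².
Then P = εσAT⁴ = 0.483×5.670×10⁻⁸×5.84525×10⁻⁵×(2217.29)⁴ = 38.7 W.

P ≈ 38.7 W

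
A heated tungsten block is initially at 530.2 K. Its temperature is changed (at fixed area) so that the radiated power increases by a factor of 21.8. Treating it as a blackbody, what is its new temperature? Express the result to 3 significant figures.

P ∝ T⁴, so T₂/T₁ = (P₂/P₁)^(1/4) = (21.8)^(1/4) = 2.16080.
T₂ = 530.2 × 2.16080 = 1.15×10³ K.

T₂ ≈ 1.15×10³ K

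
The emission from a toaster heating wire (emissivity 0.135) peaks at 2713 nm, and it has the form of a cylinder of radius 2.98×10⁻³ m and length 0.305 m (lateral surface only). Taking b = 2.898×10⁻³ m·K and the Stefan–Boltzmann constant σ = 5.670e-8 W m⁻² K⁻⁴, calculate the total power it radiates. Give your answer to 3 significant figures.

Wien's law: T = b/λ_max = 2.898×10⁻³/2.713×10⁻⁶ = 1068.19 K.
Lateral area A = 2πrL = 2π×2.98×10⁻³×0.305 = 5.71079×10⁻³ m².
Then P = εσAT⁴ = 0.135×5.670×10⁻⁸×5.71079×10⁻³×(1068.19)⁴ = 56.9 W.

P ≈ 56.9 W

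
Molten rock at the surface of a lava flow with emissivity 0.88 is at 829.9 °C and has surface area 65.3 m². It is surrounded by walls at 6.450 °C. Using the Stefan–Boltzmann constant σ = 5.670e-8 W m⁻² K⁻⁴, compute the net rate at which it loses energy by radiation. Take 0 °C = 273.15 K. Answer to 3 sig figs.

Net loss ≈ 4.80×10⁶ W

T = 829.9 °C + 273.15 = 1103.05 K.
Surroundings: T = 6.450 °C + 273.15 = 279.600 K.
Area A = 65.3 m².
Net radiated power P_net = εσA(T⁴ − T₀⁴) = 0.88×5.670×10⁻⁸×65.3×(1103.05⁴ − 279.600⁴).
T⁴ − T₀⁴ = 1.48041×10¹² − 6.11151×10⁹ = 1.47430×10¹² K⁴, so P_net = 4.80×10⁶ W.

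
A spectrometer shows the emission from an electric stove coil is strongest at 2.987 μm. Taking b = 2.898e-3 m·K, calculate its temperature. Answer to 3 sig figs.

T ≈ 970 K

Wien's law gives T = b/λ_max = (2.898×10⁻³ m·K)/(2.987×10⁻⁶ m) = 970 K.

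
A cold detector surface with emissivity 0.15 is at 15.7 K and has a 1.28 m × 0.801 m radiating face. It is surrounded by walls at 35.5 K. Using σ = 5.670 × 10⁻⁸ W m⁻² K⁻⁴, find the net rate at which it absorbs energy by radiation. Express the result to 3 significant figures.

Net gain ≈ 0.0133 W

Area A = 1.28 × 0.801 = 1.02528 m².
Net radiated power P_net = εσA(T⁴ − T₀⁴) = 0.15×5.670×10⁻⁸×1.02528×(15.7⁴ − 35.5⁴).
T⁴ − T₀⁴ = 60757.3 − 1.58823×10⁶ = -1.52747×10⁶ K⁴, so P_net = -0.0133 W — negative, meaning a net gain of 0.0133 W.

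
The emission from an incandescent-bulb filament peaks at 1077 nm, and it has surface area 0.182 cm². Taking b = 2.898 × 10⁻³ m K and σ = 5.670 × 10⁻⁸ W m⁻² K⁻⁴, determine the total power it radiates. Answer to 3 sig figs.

P ≈ 54.1 W

Wien's law: T = b/λ_max = 2.898×10⁻³/1.077×10⁻⁶ = 2690.81 K.
Area A = 0.182 cm² = 1.82×10⁻⁵ m².
Then P = σAT⁴ = 5.670×10⁻⁸×1.82×10⁻⁵×(2690.81)⁴ = 54.1 W.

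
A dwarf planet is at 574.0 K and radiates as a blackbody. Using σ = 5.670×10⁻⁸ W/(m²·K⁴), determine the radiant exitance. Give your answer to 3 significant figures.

Stefan–Boltzmann: I = σT⁴ = 5.670×10⁻⁸ × (574.0)⁴ = 6.16×10³ W/m².

I ≈ 6.16×10³ W/m²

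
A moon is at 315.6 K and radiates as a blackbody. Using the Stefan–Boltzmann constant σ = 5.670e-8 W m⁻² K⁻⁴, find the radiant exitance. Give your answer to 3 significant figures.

I ≈ 563 W/m²

Stefan–Boltzmann: I = σT⁴ = 5.670×10⁻⁸ × (315.6)⁴ = 563 W/m².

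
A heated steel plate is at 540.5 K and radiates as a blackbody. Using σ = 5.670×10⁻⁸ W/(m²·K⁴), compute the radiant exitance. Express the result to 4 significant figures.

Stefan–Boltzmann: I = σT⁴ = 5.670×10⁻⁸ × (540.5)⁴ = 4839 W/m².

I ≈ 4839 W/m²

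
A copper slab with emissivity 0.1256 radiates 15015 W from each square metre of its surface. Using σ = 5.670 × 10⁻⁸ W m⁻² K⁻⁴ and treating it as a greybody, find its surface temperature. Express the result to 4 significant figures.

T ≈ 1205 K

I = εσT⁴, so T = (I/εσ)^(1/4) = (15015/(0.1256×5.670×10⁻⁸))^(1/4) = 1205 K.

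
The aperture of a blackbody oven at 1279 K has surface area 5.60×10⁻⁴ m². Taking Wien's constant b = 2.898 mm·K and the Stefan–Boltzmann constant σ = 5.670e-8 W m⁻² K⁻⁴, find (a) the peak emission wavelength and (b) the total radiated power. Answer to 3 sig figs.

(a) λ_max = b/T = 2.898×10⁻³/1279 = 2.266×10⁻⁶ m = 2.27 μm.
Area A = 5.60×10⁻⁴ m².
(b) P = σAT⁴ = 5.670×10⁻⁸×5.60×10⁻⁴×(1279)⁴ = 85.0 W.

λ_max ≈ 2.27 μm; P ≈ 85.0 W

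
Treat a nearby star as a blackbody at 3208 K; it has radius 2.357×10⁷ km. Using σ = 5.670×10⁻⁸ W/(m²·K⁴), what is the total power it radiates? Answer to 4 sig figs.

P ≈ 4.192×10²⁸ W

Surface area A = 4πR² = 4π(2.357×10¹⁰ m)² = 6.98118×10²¹ m².
P = σAT⁴ = 5.670×10⁻⁸ × 6.98118×10²¹ × (3208)⁴ = 4.192×10²⁸ W.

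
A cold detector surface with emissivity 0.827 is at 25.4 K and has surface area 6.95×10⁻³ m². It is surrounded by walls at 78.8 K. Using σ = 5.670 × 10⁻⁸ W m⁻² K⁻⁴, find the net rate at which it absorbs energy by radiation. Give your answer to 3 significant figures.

Area A = 6.95×10⁻³ m².
Net radiated power P_net = εσA(T⁴ − T₀⁴) = 0.827×5.670×10⁻⁸×6.95×10⁻³×(25.4⁴ − 78.8⁴).
T⁴ − T₀⁴ = 4.16231×10⁵ − 3.85571×10⁷ = -3.81409×10⁷ K⁴, so P_net = -0.0124 W — negative, meaning a net gain of 0.0124 W.

Net gain ≈ 0.0124 W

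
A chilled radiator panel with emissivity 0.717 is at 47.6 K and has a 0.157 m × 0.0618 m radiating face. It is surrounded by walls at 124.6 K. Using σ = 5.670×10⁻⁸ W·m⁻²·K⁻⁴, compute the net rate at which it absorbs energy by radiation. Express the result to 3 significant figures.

Area A = 0.157 × 0.0618 = 9.7026×10⁻³ m².
Net radiated power P_net = εσA(T⁴ − T₀⁴) = 0.717×5.670×10⁻⁸×9.7026×10⁻³×(47.6⁴ − 124.6⁴).
T⁴ − T₀⁴ = 5.13367×10⁶ − 2.41031×10⁸ = -2.35897×10⁸ K⁴, so P_net = -0.0930 W — negative, meaning a net gain of 0.0930 W.

Net gain ≈ 0.0930 W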